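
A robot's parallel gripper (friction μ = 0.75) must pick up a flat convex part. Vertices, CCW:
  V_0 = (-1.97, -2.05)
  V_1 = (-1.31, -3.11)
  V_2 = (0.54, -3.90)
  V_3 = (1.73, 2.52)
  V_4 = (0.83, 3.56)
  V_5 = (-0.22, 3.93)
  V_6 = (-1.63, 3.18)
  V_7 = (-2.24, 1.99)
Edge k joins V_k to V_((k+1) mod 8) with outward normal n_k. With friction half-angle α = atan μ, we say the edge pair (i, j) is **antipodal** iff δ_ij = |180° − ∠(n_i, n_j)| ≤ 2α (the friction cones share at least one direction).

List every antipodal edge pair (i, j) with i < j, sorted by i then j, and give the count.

count = 12; pairs: (0,2), (0,3), (0,4), (1,3), (1,4), (1,5), (2,5), (2,6), (2,7), (3,6), (3,7), (4,7)

α = atan 0.75 = 36.87°;  2α = 73.74°
n_0 = (-0.8489, -0.5286)
n_1 = (-0.3927, -0.9197)
n_2 = (+0.9833, -0.1823)
n_3 = (+0.7562, +0.6544)
n_4 = (+0.3324, +0.9432)
n_5 = (-0.4696, +0.8829)
n_6 = (-0.8899, +0.4562)
n_7 = (-0.9978, -0.0667)
  (0,1): δ = 145.03°  ·
  (0,2): δ = 42.41°  ✓
  (0,3): δ = 8.96°  ✓
  (0,4): δ = 38.68°  ✓
  (0,5): δ = 86.10°  ·
  (0,6): δ = 120.95°  ·
  (0,7): δ = 151.92°  ·
  (1,2): δ = 77.38°  ·
  (1,3): δ = 26.00°  ✓
  (1,4): δ = 3.71°  ✓
  (1,5): δ = 51.13°  ✓
  (1,6): δ = 85.98°  ·
  (1,7): δ = 116.95°  ·
  (2,3): δ = 128.63°  ·
  (2,4): δ = 98.91°  ·
  (2,5): δ = 51.49°  ✓
  (2,6): δ = 16.64°  ✓
  (2,7): δ = 14.32°  ✓
  (3,4): δ = 150.28°  ·
  (3,5): δ = 102.86°  ·
  (3,6): δ = 68.01°  ✓
  (3,7): δ = 37.05°  ✓
  (4,5): δ = 132.58°  ·
  (4,6): δ = 97.73°  ·
  (4,7): δ = 66.77°  ✓
  (5,6): δ = 145.15°  ·
  (5,7): δ = 114.19°  ·
  (6,7): δ = 149.04°  ·
antipodal pairs: 12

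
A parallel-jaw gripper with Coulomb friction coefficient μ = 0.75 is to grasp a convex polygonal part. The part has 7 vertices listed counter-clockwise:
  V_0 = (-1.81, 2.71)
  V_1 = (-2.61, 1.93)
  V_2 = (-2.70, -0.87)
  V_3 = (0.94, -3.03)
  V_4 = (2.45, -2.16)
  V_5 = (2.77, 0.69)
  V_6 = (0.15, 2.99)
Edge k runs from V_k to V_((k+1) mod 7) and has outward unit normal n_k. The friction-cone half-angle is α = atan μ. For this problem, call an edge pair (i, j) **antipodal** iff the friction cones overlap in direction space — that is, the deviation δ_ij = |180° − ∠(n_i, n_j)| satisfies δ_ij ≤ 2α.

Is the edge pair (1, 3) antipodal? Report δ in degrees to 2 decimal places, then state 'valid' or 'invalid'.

δ = 58.21°, valid

α = atan 0.75 = 36.87°;  2α = 73.74°
edge 1: e_1 = (-0.09, -2.80);  n_1 = (-0.9995, +0.0321)
edge 3: e_3 = (+1.51, +0.87);  n_3 = (+0.4992, -0.8665)
∠(n_1, n_3) = 121.79°
δ = |180° − 121.79°| = 58.21°
58.21° ≤ 2α = 73.74°  →  valid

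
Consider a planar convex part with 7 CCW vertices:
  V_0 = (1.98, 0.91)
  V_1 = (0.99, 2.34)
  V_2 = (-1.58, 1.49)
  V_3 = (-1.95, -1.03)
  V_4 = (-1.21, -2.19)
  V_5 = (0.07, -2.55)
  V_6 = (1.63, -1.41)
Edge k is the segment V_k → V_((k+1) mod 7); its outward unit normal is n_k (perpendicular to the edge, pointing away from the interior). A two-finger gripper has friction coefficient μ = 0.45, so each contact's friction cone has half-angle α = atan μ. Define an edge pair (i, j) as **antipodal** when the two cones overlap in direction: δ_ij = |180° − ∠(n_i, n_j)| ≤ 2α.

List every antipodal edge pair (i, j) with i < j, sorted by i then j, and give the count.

count = 8; pairs: (0,2), (0,3), (0,4), (1,4), (1,5), (2,5), (2,6), (3,6)

α = atan 0.45 = 24.23°;  2α = 48.46°
n_0 = (+0.8222, +0.5692)
n_1 = (-0.3140, +0.9494)
n_2 = (-0.9894, +0.1453)
n_3 = (-0.8431, -0.5378)
n_4 = (-0.2707, -0.9627)
n_5 = (+0.5900, -0.8074)
n_6 = (+0.9888, -0.1492)
  (0,1): δ = 106.39°  ·
  (0,2): δ = 43.05°  ✓
  (0,3): δ = 2.16°  ✓
  (0,4): δ = 39.60°  ✓
  (0,5): δ = 91.46°  ·
  (0,6): δ = 136.73°  ·
  (1,2): δ = 116.65°  ·
  (1,3): δ = 75.77°  ·
  (1,4): δ = 34.01°  ✓
  (1,5): δ = 17.86°  ✓
  (1,6): δ = 63.12°  ·
  (2,3): δ = 139.11°  ·
  (2,4): δ = 97.36°  ·
  (2,5): δ = 45.49°  ✓
  (2,6): δ = 0.23°  ✓
  (3,4): δ = 138.24°  ·
  (3,5): δ = 86.38°  ·
  (3,6): δ = 41.11°  ✓
  (4,5): δ = 128.13°  ·
  (4,6): δ = 82.87°  ·
  (5,6): δ = 134.74°  ·
antipodal pairs: 8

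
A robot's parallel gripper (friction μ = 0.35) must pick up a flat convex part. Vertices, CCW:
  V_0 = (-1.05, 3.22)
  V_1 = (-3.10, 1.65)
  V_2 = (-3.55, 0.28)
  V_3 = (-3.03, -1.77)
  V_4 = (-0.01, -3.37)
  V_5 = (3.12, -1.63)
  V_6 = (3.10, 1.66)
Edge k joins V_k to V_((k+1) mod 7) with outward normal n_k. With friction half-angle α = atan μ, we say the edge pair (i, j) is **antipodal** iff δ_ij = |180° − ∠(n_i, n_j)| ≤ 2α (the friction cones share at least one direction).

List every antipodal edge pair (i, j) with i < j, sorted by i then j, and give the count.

α = atan 0.35 = 19.29°;  2α = 38.58°
n_0 = (-0.6080, +0.7939)
n_1 = (-0.9501, +0.3121)
n_2 = (-0.9693, -0.2459)
n_3 = (-0.4682, -0.8836)
n_4 = (+0.4859, -0.8740)
n_5 = (+1.0000, +0.0061)
n_6 = (+0.3519, +0.9361)
  (0,1): δ = 145.63°  ·
  (0,2): δ = 113.21°  ·
  (0,3): δ = 65.36°  ·
  (0,4): δ = 8.38°  ✓
  (0,5): δ = 52.90°  ·
  (0,6): δ = 121.95°  ·
  (1,2): δ = 147.58°  ·
  (1,3): δ = 99.73°  ·
  (1,4): δ = 42.75°  ·
  (1,5): δ = 18.53°  ✓
  (1,6): δ = 87.58°  ·
  (2,3): δ = 132.15°  ·
  (2,4): δ = 75.16°  ·
  (2,5): δ = 13.89°  ✓
  (2,6): δ = 55.17°  ·
  (3,4): δ = 123.02°  ·
  (3,5): δ = 61.74°  ·
  (3,6): δ = 7.31°  ✓
  (4,5): δ = 118.72°  ·
  (4,6): δ = 49.67°  ·
  (5,6): δ = 110.95°  ·
antipodal pairs: 4

count = 4; pairs: (0,4), (1,5), (2,5), (3,6)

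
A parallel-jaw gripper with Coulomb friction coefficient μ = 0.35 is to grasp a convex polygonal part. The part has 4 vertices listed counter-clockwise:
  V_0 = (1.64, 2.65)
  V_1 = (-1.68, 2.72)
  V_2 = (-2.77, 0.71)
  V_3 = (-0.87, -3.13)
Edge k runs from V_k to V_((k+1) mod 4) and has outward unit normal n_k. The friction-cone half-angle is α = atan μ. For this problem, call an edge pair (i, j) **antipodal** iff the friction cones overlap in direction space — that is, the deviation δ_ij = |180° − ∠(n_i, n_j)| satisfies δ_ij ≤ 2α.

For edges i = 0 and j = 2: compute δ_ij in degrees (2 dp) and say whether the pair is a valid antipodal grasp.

α = atan 0.35 = 19.29°;  2α = 38.58°
edge 0: e_0 = (-3.32, +0.07);  n_0 = (+0.0211, +0.9998)
edge 2: e_2 = (+1.90, -3.84);  n_2 = (-0.8963, -0.4435)
∠(n_0, n_2) = 117.53°
δ = |180° − 117.53°| = 62.47°
62.47° > 2α = 38.58°  →  invalid

δ = 62.47°, invalid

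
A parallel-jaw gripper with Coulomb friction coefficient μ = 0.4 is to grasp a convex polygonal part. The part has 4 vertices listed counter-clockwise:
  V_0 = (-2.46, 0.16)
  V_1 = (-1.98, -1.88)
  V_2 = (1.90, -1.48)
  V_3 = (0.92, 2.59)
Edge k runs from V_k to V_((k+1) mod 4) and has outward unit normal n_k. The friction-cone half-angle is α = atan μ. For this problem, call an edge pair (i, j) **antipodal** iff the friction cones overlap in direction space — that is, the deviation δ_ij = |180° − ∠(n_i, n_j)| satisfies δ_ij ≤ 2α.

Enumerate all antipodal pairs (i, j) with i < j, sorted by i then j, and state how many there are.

count = 2; pairs: (0,2), (1,3)

α = atan 0.4 = 21.80°;  2α = 43.60°
n_0 = (-0.9734, -0.2290)
n_1 = (+0.1025, -0.9947)
n_2 = (+0.9722, +0.2341)
n_3 = (-0.5837, +0.8119)
  (0,1): δ = 97.35°  ·
  (0,2): δ = 0.30°  ✓
  (0,3): δ = 112.47°  ·
  (1,2): δ = 82.35°  ·
  (1,3): δ = 29.83°  ✓
  (2,3): δ = 67.82°  ·
antipodal pairs: 2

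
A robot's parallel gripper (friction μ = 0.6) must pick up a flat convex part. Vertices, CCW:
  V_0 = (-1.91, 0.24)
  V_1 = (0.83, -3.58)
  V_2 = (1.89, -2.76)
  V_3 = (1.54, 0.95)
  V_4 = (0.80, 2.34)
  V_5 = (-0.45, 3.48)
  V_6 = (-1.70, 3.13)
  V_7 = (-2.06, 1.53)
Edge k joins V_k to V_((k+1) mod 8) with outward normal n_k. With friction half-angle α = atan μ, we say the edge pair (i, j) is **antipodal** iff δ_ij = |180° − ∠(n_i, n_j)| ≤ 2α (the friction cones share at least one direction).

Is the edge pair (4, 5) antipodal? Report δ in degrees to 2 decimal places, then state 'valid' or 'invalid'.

α = atan 0.6 = 30.96°;  2α = 61.93°
edge 4: e_4 = (-1.25, +1.14);  n_4 = (+0.6738, +0.7389)
edge 5: e_5 = (-1.25, -0.35);  n_5 = (-0.2696, +0.9630)
∠(n_4, n_5) = 58.01°
δ = |180° − 58.01°| = 121.99°
121.99° > 2α = 61.93°  →  invalid

δ = 121.99°, invalid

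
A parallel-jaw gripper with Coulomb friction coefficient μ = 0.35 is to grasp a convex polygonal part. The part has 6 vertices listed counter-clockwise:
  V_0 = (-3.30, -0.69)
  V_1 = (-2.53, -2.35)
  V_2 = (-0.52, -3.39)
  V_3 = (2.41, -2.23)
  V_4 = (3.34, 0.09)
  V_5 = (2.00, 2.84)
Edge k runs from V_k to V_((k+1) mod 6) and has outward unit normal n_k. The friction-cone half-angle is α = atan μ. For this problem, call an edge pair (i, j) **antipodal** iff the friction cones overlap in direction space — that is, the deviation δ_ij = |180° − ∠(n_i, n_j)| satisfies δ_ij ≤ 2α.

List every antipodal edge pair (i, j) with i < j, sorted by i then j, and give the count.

count = 4; pairs: (0,4), (1,4), (2,5), (3,5)

α = atan 0.35 = 19.29°;  2α = 38.58°
n_0 = (-0.9072, -0.4208)
n_1 = (-0.4595, -0.8882)
n_2 = (+0.3681, -0.9298)
n_3 = (+0.9282, -0.3721)
n_4 = (+0.8990, +0.4380)
n_5 = (-0.5543, +0.8323)
  (0,1): δ = 142.24°  ·
  (0,2): δ = 93.29°  ·
  (0,3): δ = 46.73°  ·
  (0,4): δ = 1.09°  ✓
  (0,5): δ = 98.78°  ·
  (1,2): δ = 131.04°  ·
  (1,3): δ = 84.49°  ·
  (1,4): δ = 36.66°  ✓
  (1,5): δ = 61.02°  ·
  (2,3): δ = 133.44°  ·
  (2,4): δ = 85.62°  ·
  (2,5): δ = 12.07°  ✓
  (3,4): δ = 132.18°  ·
  (3,5): δ = 34.49°  ✓
  (4,5): δ = 82.31°  ·
antipodal pairs: 4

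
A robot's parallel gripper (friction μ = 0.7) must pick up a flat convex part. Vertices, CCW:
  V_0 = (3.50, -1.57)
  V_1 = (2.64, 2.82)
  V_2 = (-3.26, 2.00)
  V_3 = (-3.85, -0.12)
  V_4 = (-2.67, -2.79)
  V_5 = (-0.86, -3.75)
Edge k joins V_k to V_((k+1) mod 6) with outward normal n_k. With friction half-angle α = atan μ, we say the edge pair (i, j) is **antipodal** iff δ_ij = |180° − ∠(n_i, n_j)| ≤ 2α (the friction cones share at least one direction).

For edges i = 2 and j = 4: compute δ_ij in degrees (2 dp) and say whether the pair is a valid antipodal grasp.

δ = 102.39°, invalid

α = atan 0.7 = 34.99°;  2α = 69.98°
edge 2: e_2 = (-0.59, -2.12);  n_2 = (-0.9634, +0.2681)
edge 4: e_4 = (+1.81, -0.96);  n_4 = (-0.4686, -0.8834)
∠(n_2, n_4) = 77.61°
δ = |180° − 77.61°| = 102.39°
102.39° > 2α = 69.98°  →  invalid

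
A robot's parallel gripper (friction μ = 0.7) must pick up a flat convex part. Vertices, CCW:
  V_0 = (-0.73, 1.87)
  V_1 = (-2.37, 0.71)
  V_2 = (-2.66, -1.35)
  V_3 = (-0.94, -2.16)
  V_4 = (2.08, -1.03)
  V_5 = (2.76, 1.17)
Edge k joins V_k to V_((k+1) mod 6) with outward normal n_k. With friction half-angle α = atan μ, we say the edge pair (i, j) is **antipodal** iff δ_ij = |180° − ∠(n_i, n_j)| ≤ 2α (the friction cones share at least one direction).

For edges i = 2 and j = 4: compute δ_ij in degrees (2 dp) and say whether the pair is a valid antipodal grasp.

δ = 81.96°, invalid

α = atan 0.7 = 34.99°;  2α = 69.98°
edge 2: e_2 = (+1.72, -0.81);  n_2 = (-0.4261, -0.9047)
edge 4: e_4 = (+0.68, +2.20);  n_4 = (+0.9554, -0.2953)
∠(n_2, n_4) = 98.04°
δ = |180° − 98.04°| = 81.96°
81.96° > 2α = 69.98°  →  invalid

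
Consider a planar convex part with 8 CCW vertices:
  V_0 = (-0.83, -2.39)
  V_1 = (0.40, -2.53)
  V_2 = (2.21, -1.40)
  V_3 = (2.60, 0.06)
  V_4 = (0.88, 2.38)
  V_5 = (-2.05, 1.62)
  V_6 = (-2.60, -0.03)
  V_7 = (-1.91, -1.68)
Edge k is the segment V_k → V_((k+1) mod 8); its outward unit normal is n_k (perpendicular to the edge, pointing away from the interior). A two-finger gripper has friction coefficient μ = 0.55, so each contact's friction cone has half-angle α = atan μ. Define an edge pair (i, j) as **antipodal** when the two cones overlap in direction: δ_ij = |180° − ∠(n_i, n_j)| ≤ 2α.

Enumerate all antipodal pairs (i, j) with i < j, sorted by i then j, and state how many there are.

count = 10; pairs: (0,3), (0,4), (1,4), (1,5), (2,5), (2,6), (3,5), (3,6), (3,7), (4,7)

α = atan 0.55 = 28.81°;  2α = 57.62°
n_0 = (-0.1131, -0.9936)
n_1 = (+0.5296, -0.8483)
n_2 = (+0.9661, -0.2581)
n_3 = (+0.8033, +0.5956)
n_4 = (-0.2511, +0.9680)
n_5 = (-0.9487, +0.3162)
n_6 = (-0.9226, -0.3858)
n_7 = (-0.5493, -0.8356)
  (0,1): δ = 141.53°  ·
  (0,2): δ = 98.46°  ·
  (0,3): δ = 46.95°  ✓
  (0,4): δ = 21.03°  ✓
  (0,5): δ = 78.06°  ·
  (0,6): δ = 119.19°  ·
  (0,7): δ = 153.17°  ·
  (1,2): δ = 136.93°  ·
  (1,3): δ = 85.42°  ·
  (1,4): δ = 17.44°  ✓
  (1,5): δ = 39.59°  ✓
  (1,6): δ = 80.72°  ·
  (1,7): δ = 114.70°  ·
  (2,3): δ = 128.49°  ·
  (2,4): δ = 60.50°  ·
  (2,5): δ = 3.48°  ✓
  (2,6): δ = 37.65°  ✓
  (2,7): δ = 71.63°  ·
  (3,4): δ = 112.01°  ·
  (3,5): δ = 54.99°  ✓
  (3,6): δ = 13.86°  ✓
  (3,7): δ = 20.13°  ✓
  (4,5): δ = 122.98°  ·
  (4,6): δ = 81.85°  ·
  (4,7): δ = 47.86°  ✓
  (5,6): δ = 138.87°  ·
  (5,7): δ = 104.89°  ·
  (6,7): δ = 146.02°  ·
antipodal pairs: 10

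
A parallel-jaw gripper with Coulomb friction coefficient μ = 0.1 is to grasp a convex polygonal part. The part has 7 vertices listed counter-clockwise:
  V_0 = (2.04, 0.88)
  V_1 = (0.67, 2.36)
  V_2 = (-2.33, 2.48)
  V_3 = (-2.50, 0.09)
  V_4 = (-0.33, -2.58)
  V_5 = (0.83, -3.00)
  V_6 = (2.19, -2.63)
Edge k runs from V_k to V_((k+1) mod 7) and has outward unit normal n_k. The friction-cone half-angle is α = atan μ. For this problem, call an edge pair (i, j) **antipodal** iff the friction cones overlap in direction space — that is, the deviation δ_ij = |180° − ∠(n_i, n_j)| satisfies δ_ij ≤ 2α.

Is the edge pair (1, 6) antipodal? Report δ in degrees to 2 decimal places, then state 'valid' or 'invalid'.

δ = 94.74°, invalid

α = atan 0.1 = 5.71°;  2α = 11.42°
edge 1: e_1 = (-3.00, +0.12);  n_1 = (+0.0400, +0.9992)
edge 6: e_6 = (-0.15, +3.51);  n_6 = (+0.9991, +0.0427)
∠(n_1, n_6) = 85.26°
δ = |180° − 85.26°| = 94.74°
94.74° > 2α = 11.42°  →  invalid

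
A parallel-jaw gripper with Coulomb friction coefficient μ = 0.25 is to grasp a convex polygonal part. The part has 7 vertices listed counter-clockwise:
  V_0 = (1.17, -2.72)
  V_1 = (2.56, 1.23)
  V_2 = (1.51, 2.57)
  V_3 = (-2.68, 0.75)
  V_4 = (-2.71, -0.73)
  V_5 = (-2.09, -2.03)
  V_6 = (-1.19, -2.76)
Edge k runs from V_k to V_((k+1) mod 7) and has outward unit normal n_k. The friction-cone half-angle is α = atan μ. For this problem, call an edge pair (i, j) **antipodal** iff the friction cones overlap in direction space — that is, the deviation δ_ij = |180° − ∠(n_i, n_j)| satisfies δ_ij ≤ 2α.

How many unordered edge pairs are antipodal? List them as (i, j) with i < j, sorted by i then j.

count = 4; pairs: (0,3), (1,4), (1,5), (2,6)

α = atan 0.25 = 14.04°;  2α = 28.07°
n_0 = (+0.9433, -0.3319)
n_1 = (+0.7871, +0.6168)
n_2 = (-0.3984, +0.9172)
n_3 = (-0.9998, +0.0203)
n_4 = (-0.9026, -0.4305)
n_5 = (-0.6299, -0.7766)
n_6 = (+0.0169, -0.9999)
  (0,1): δ = 122.53°  ·
  (0,2): δ = 47.13°  ·
  (0,3): δ = 18.23°  ✓
  (0,4): δ = 44.88°  ·
  (0,5): δ = 70.34°  ·
  (0,6): δ = 110.36°  ·
  (1,2): δ = 104.60°  ·
  (1,3): δ = 39.24°  ·
  (1,4): δ = 12.58°  ✓
  (1,5): δ = 12.87°  ✓
  (1,6): δ = 52.89°  ·
  (2,3): δ = 114.64°  ·
  (2,4): δ = 87.98°  ·
  (2,5): δ = 62.52°  ·
  (2,6): δ = 22.51°  ✓
  (3,4): δ = 153.34°  ·
  (3,5): δ = 127.88°  ·
  (3,6): δ = 87.87°  ·
  (4,5): δ = 154.54°  ·
  (4,6): δ = 114.53°  ·
  (5,6): δ = 139.98°  ·
antipodal pairs: 4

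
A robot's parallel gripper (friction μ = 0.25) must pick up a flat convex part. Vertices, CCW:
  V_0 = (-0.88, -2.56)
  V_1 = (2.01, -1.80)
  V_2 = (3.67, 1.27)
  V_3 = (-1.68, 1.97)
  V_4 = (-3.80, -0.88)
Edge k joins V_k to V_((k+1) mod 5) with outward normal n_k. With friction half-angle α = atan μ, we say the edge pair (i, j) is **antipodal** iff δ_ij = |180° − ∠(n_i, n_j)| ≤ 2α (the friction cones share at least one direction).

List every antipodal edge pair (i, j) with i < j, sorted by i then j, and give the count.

count = 3; pairs: (0,2), (1,3), (2,4)

α = atan 0.25 = 14.04°;  2α = 28.07°
n_0 = (+0.2543, -0.9671)
n_1 = (+0.8796, -0.4756)
n_2 = (+0.1297, +0.9915)
n_3 = (-0.8024, +0.5968)
n_4 = (-0.4987, -0.8668)
  (0,1): δ = 133.13°  ·
  (0,2): δ = 22.19°  ✓
  (0,3): δ = 38.62°  ·
  (0,4): δ = 135.35°  ·
  (1,2): δ = 69.05°  ·
  (1,3): δ = 8.24°  ✓
  (1,4): δ = 88.49°  ·
  (2,3): δ = 119.19°  ·
  (2,4): δ = 22.46°  ✓
  (3,4): δ = 83.27°  ·
antipodal pairs: 3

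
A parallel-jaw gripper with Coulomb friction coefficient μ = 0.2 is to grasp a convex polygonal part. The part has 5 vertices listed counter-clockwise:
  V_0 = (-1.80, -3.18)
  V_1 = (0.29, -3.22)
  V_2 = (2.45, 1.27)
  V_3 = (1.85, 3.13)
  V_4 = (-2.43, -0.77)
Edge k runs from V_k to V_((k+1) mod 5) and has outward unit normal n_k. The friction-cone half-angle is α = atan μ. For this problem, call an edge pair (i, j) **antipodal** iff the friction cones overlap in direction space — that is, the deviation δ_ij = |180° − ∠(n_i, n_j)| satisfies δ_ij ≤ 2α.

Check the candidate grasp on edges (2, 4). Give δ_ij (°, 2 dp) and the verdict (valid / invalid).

δ = 3.23°, valid

α = atan 0.2 = 11.31°;  2α = 22.62°
edge 2: e_2 = (-0.60, +1.86);  n_2 = (+0.9517, +0.3070)
edge 4: e_4 = (+0.63, -2.41);  n_4 = (-0.9675, -0.2529)
∠(n_2, n_4) = 176.77°
δ = |180° − 176.77°| = 3.23°
3.23° ≤ 2α = 22.62°  →  valid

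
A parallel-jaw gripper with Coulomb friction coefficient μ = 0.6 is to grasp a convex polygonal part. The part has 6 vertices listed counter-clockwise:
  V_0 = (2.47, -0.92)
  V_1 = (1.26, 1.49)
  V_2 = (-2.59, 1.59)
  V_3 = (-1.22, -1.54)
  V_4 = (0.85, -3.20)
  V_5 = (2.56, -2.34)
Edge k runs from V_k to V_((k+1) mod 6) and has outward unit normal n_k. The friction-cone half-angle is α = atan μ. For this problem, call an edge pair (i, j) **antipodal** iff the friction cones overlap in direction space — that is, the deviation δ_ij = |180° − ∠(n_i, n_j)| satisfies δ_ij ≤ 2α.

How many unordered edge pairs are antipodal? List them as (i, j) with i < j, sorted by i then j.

count = 6; pairs: (0,2), (0,3), (1,3), (1,4), (2,5), (3,5)

α = atan 0.6 = 30.96°;  2α = 61.93°
n_0 = (+0.8937, +0.4487)
n_1 = (+0.0260, +0.9997)
n_2 = (-0.9161, -0.4010)
n_3 = (-0.6256, -0.7801)
n_4 = (+0.4493, -0.8934)
n_5 = (+0.9980, +0.0633)
  (0,1): δ = 118.15°  ·
  (0,2): δ = 3.02°  ✓
  (0,3): δ = 24.61°  ✓
  (0,4): δ = 90.04°  ·
  (0,5): δ = 156.97°  ·
  (1,2): δ = 64.87°  ·
  (1,3): δ = 37.24°  ✓
  (1,4): δ = 28.19°  ✓
  (1,5): δ = 95.11°  ·
  (2,3): δ = 152.37°  ·
  (2,4): δ = 86.94°  ·
  (2,5): δ = 20.01°  ✓
  (3,4): δ = 114.57°  ·
  (3,5): δ = 47.65°  ✓
  (4,5): δ = 113.07°  ·
antipodal pairs: 6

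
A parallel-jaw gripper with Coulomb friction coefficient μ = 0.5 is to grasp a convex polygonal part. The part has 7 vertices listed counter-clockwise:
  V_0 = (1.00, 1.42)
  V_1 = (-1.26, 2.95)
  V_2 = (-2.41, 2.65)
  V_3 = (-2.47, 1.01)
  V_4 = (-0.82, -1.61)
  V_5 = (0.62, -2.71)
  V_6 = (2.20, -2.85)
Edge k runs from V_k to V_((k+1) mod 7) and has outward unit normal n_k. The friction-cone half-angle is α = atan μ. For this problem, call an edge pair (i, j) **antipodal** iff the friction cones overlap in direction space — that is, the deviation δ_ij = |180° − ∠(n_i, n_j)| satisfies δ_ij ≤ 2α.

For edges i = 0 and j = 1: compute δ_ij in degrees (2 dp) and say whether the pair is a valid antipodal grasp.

α = atan 0.5 = 26.57°;  2α = 53.13°
edge 0: e_0 = (-2.26, +1.53);  n_0 = (+0.5606, +0.8281)
edge 1: e_1 = (-1.15, -0.30);  n_1 = (-0.2524, +0.9676)
∠(n_0, n_1) = 48.72°
δ = |180° − 48.72°| = 131.28°
131.28° > 2α = 53.13°  →  invalid

δ = 131.28°, invalid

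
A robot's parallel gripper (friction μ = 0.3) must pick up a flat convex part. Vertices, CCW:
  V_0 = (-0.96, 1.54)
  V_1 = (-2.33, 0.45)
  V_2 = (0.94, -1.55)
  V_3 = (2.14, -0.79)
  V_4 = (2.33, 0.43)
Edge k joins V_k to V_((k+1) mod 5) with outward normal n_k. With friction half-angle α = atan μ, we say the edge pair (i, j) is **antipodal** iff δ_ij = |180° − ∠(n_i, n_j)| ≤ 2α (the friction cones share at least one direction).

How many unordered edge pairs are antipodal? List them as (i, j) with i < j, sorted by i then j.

α = atan 0.3 = 16.70°;  2α = 33.40°
n_0 = (-0.6226, +0.7825)
n_1 = (-0.5218, -0.8531)
n_2 = (+0.5351, -0.8448)
n_3 = (+0.9881, -0.1539)
n_4 = (+0.3197, +0.9475)
  (0,1): δ = 69.96°  ·
  (0,2): δ = 6.16°  ✓
  (0,3): δ = 42.64°  ·
  (0,4): δ = 122.85°  ·
  (1,2): δ = 116.20°  ·
  (1,3): δ = 67.40°  ·
  (1,4): δ = 12.81°  ✓
  (2,3): δ = 131.20°  ·
  (2,4): δ = 50.99°  ·
  (3,4): δ = 99.79°  ·
antipodal pairs: 2

count = 2; pairs: (0,2), (1,4)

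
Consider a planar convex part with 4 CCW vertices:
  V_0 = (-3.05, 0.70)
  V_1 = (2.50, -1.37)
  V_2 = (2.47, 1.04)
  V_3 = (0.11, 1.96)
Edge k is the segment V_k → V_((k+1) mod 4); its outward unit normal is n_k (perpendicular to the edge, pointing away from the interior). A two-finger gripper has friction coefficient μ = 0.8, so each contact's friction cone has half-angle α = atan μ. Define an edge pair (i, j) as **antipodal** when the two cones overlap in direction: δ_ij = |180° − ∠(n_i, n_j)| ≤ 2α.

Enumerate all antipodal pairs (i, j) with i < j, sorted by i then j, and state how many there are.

α = atan 0.8 = 38.66°;  2α = 77.32°
n_0 = (-0.3495, -0.9370)
n_1 = (+0.9999, +0.0124)
n_2 = (+0.3632, +0.9317)
n_3 = (-0.3704, +0.9289)
  (0,1): δ = 68.83°  ✓
  (0,2): δ = 0.84°  ✓
  (0,3): δ = 42.19°  ✓
  (1,2): δ = 112.01°  ·
  (1,3): δ = 68.97°  ✓
  (2,3): δ = 136.96°  ·
antipodal pairs: 4

count = 4; pairs: (0,1), (0,2), (0,3), (1,3)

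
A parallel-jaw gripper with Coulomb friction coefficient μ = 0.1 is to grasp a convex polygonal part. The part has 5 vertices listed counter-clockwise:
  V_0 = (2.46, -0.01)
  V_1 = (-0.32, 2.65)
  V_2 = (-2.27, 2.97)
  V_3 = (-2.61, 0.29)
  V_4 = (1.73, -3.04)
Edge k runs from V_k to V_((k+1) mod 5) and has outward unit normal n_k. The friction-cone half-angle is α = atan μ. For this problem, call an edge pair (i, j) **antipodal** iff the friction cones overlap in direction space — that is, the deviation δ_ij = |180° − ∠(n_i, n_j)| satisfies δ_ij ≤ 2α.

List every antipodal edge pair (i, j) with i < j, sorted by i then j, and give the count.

count = 2; pairs: (0,3), (2,4)

α = atan 0.1 = 5.71°;  2α = 11.42°
n_0 = (+0.6913, +0.7225)
n_1 = (+0.1619, +0.9868)
n_2 = (-0.9920, +0.1259)
n_3 = (-0.6087, -0.7934)
n_4 = (+0.9722, -0.2342)
  (0,1): δ = 145.58°  ·
  (0,2): δ = 53.49°  ·
  (0,3): δ = 6.24°  ✓
  (0,4): δ = 120.19°  ·
  (1,2): δ = 87.91°  ·
  (1,3): δ = 28.18°  ·
  (1,4): δ = 85.77°  ·
  (2,3): δ = 120.27°  ·
  (2,4): δ = 6.32°  ✓
  (3,4): δ = 66.05°  ·
antipodal pairs: 2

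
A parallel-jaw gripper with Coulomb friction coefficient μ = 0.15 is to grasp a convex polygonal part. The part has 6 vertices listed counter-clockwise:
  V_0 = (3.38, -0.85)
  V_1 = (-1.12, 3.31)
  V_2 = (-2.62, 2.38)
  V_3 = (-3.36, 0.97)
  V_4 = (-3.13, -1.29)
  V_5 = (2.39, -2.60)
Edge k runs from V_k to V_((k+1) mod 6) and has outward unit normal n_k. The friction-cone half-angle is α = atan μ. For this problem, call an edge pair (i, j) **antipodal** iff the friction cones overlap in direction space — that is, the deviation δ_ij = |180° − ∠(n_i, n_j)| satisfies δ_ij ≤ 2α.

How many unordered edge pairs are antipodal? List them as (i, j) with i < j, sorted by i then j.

count = 1; pairs: (2,5)

α = atan 0.15 = 8.53°;  2α = 17.06°
n_0 = (+0.6788, +0.7343)
n_1 = (-0.5269, +0.8499)
n_2 = (-0.8855, +0.4647)
n_3 = (-0.9949, -0.1012)
n_4 = (-0.2309, -0.9730)
n_5 = (+0.8704, -0.4924)
  (0,1): δ = 105.45°  ·
  (0,2): δ = 74.94°  ·
  (0,3): δ = 41.44°  ·
  (0,4): δ = 29.40°  ·
  (0,5): δ = 103.25°  ·
  (1,2): δ = 149.49°  ·
  (1,3): δ = 115.99°  ·
  (1,4): δ = 45.15°  ·
  (1,5): δ = 28.70°  ·
  (2,3): δ = 146.50°  ·
  (2,4): δ = 75.66°  ·
  (2,5): δ = 1.81°  ✓
  (3,4): δ = 109.16°  ·
  (3,5): δ = 35.31°  ·
  (4,5): δ = 106.15°  ·
antipodal pairs: 1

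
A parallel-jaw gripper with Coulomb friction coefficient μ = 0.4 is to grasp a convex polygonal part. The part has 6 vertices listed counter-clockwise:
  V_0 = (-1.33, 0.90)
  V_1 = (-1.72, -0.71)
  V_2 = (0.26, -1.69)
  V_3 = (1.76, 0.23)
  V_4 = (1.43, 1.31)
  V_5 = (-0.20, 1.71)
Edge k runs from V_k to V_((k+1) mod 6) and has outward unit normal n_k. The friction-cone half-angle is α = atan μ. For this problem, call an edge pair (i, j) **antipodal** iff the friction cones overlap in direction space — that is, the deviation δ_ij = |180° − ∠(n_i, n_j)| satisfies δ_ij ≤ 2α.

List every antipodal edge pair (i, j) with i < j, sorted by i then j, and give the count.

count = 4; pairs: (0,2), (0,3), (1,4), (2,5)

α = atan 0.4 = 21.80°;  2α = 43.60°
n_0 = (-0.9719, +0.2354)
n_1 = (-0.4436, -0.8962)
n_2 = (+0.7880, -0.6156)
n_3 = (+0.9564, +0.2922)
n_4 = (+0.2383, +0.9712)
n_5 = (-0.5826, +0.8128)
  (0,1): δ = 102.72°  ·
  (0,2): δ = 24.38°  ✓
  (0,3): δ = 30.61°  ✓
  (0,4): δ = 89.83°  ·
  (0,5): δ = 139.25°  ·
  (1,2): δ = 101.67°  ·
  (1,3): δ = 46.68°  ·
  (1,4): δ = 12.55°  ✓
  (1,5): δ = 61.97°  ·
  (2,3): δ = 125.01°  ·
  (2,4): δ = 65.79°  ·
  (2,5): δ = 16.37°  ✓
  (3,4): δ = 120.78°  ·
  (3,5): δ = 71.36°  ·
  (4,5): δ = 130.58°  ·
antipodal pairs: 4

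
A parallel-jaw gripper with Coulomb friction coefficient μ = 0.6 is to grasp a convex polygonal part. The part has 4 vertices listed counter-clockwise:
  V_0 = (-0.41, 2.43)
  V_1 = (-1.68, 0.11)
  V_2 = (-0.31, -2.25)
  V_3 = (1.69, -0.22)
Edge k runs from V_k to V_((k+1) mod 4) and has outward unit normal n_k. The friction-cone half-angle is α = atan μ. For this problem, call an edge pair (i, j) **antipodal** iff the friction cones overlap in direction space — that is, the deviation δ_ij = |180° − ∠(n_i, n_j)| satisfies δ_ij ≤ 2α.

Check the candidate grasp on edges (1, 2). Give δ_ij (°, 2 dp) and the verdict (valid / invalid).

δ = 74.71°, invalid

α = atan 0.6 = 30.96°;  2α = 61.93°
edge 1: e_1 = (+1.37, -2.36);  n_1 = (-0.8648, -0.5020)
edge 2: e_2 = (+2.00, +2.03);  n_2 = (+0.7124, -0.7018)
∠(n_1, n_2) = 105.29°
δ = |180° − 105.29°| = 74.71°
74.71° > 2α = 61.93°  →  invalid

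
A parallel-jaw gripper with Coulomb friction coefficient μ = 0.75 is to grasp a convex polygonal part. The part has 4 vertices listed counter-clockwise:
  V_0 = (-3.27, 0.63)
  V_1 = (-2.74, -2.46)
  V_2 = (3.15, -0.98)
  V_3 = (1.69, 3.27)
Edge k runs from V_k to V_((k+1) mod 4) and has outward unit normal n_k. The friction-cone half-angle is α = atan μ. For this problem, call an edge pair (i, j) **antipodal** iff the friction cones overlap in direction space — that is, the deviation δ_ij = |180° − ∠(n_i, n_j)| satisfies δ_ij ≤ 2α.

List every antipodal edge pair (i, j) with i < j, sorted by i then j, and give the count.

α = atan 0.75 = 36.87°;  2α = 73.74°
n_0 = (-0.9856, -0.1691)
n_1 = (+0.2437, -0.9699)
n_2 = (+0.9458, +0.3249)
n_3 = (-0.4698, +0.8827)
  (0,1): δ = 85.63°  ·
  (0,2): δ = 9.23°  ✓
  (0,3): δ = 108.29°  ·
  (1,2): δ = 85.15°  ·
  (1,3): δ = 13.92°  ✓
  (2,3): δ = 80.93°  ·
antipodal pairs: 2

count = 2; pairs: (0,2), (1,3)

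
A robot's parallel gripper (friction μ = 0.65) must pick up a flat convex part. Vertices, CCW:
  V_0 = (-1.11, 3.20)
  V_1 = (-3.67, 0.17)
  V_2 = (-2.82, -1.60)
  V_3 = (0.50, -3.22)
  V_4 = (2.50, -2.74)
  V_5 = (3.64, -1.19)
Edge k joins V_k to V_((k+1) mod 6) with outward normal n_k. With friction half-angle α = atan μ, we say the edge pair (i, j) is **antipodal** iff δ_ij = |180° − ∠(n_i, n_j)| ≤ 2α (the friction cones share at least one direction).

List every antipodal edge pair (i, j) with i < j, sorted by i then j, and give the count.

α = atan 0.65 = 33.02°;  2α = 66.05°
n_0 = (-0.7639, +0.6454)
n_1 = (-0.9014, -0.4329)
n_2 = (-0.4385, -0.8987)
n_3 = (+0.2334, -0.9724)
n_4 = (+0.8056, -0.5925)
n_5 = (+0.6787, +0.7344)
  (0,1): δ = 114.15°  ·
  (0,2): δ = 75.82°  ·
  (0,3): δ = 36.31°  ✓
  (0,4): δ = 3.86°  ✓
  (0,5): δ = 87.45°  ·
  (1,2): δ = 141.66°  ·
  (1,3): δ = 102.16°  ·
  (1,4): δ = 61.99°  ✓
  (1,5): δ = 21.60°  ✓
  (2,3): δ = 140.49°  ·
  (2,4): δ = 100.32°  ·
  (2,5): δ = 16.73°  ✓
  (3,4): δ = 139.83°  ·
  (3,5): δ = 56.24°  ✓
  (4,5): δ = 96.41°  ·
antipodal pairs: 6

count = 6; pairs: (0,3), (0,4), (1,4), (1,5), (2,5), (3,5)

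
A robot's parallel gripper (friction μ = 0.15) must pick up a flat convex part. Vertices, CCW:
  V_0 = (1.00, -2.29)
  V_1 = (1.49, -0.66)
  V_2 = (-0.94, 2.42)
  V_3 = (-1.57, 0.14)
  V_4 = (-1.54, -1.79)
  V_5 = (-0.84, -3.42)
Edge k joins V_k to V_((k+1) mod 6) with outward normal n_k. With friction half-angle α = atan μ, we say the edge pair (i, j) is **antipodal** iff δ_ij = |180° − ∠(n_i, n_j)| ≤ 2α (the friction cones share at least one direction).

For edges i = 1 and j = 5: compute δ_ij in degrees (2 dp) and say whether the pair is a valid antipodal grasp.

α = atan 0.15 = 8.53°;  2α = 17.06°
edge 1: e_1 = (-2.43, +3.08);  n_1 = (+0.7851, +0.6194)
edge 5: e_5 = (+1.84, +1.13);  n_5 = (+0.5233, -0.8521)
∠(n_1, n_5) = 96.72°
δ = |180° − 96.72°| = 83.28°
83.28° > 2α = 17.06°  →  invalid

δ = 83.28°, invalid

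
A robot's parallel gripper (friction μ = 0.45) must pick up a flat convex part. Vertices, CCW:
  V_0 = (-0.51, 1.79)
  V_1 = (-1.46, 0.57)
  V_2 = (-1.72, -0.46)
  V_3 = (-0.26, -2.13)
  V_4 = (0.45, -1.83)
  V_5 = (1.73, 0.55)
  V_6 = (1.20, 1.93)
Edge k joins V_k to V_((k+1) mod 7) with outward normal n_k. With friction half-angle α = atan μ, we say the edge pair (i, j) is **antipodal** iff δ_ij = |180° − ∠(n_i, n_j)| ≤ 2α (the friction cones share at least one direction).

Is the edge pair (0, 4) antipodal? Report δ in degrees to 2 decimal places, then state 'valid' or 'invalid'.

α = atan 0.45 = 24.23°;  2α = 48.46°
edge 0: e_0 = (-0.95, -1.22);  n_0 = (-0.7890, +0.6144)
edge 4: e_4 = (+1.28, +2.38);  n_4 = (+0.8807, -0.4737)
∠(n_0, n_4) = 170.36°
δ = |180° − 170.36°| = 9.64°
9.64° ≤ 2α = 48.46°  →  valid

δ = 9.64°, valid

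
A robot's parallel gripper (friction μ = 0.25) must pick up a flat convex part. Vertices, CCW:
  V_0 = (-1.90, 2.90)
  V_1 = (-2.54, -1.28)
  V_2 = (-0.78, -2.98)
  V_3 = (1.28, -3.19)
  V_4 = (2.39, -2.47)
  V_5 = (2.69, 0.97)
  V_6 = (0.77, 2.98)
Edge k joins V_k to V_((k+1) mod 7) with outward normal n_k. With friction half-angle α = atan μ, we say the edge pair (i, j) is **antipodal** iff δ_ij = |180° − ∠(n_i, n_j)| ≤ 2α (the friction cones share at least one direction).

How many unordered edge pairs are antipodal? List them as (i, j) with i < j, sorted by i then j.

count = 3; pairs: (0,4), (1,5), (2,6)

α = atan 0.25 = 14.04°;  2α = 28.07°
n_0 = (-0.9885, +0.1513)
n_1 = (-0.6947, -0.7193)
n_2 = (-0.1014, -0.9948)
n_3 = (+0.5442, -0.8390)
n_4 = (+0.9962, -0.0869)
n_5 = (+0.7231, +0.6907)
n_6 = (-0.0299, +0.9996)
  (0,1): δ = 125.30°  ·
  (0,2): δ = 87.12°  ·
  (0,3): δ = 48.33°  ·
  (0,4): δ = 3.72°  ✓
  (0,5): δ = 52.39°  ·
  (0,6): δ = 100.42°  ·
  (1,2): δ = 141.81°  ·
  (1,3): δ = 103.02°  ·
  (1,4): δ = 50.98°  ·
  (1,5): δ = 2.31°  ✓
  (1,6): δ = 45.72°  ·
  (2,3): δ = 141.21°  ·
  (2,4): δ = 89.16°  ·
  (2,5): δ = 40.49°  ·
  (2,6): δ = 7.54°  ✓
  (3,4): δ = 127.95°  ·
  (3,5): δ = 79.28°  ·
  (3,6): δ = 31.25°  ·
  (4,5): δ = 131.33°  ·
  (4,6): δ = 83.30°  ·
  (5,6): δ = 131.97°  ·
antipodal pairs: 3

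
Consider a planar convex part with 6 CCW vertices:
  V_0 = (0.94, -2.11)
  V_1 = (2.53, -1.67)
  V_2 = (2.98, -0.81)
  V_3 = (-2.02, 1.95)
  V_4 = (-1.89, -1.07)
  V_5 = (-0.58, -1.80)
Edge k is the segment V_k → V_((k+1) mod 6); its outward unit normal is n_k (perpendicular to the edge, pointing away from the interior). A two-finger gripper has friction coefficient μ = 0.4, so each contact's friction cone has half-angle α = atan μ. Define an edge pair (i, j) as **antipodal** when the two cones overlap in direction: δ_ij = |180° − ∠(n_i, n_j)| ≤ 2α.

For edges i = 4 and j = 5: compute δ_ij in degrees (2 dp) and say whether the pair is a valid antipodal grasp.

δ = 162.40°, invalid

α = atan 0.4 = 21.80°;  2α = 43.60°
edge 4: e_4 = (+1.31, -0.73);  n_4 = (-0.4868, -0.8735)
edge 5: e_5 = (+1.52, -0.31);  n_5 = (-0.1998, -0.9798)
∠(n_4, n_5) = 17.60°
δ = |180° − 17.60°| = 162.40°
162.40° > 2α = 43.60°  →  invalid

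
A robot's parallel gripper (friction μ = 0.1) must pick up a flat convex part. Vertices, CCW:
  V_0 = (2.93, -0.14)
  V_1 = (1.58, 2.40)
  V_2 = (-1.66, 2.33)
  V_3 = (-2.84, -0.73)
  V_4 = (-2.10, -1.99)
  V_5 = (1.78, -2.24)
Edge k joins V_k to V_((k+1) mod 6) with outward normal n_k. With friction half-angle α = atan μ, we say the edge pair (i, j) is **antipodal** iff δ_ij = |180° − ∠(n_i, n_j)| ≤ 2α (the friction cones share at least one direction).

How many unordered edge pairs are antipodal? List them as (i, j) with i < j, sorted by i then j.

count = 3; pairs: (0,3), (1,4), (2,5)

α = atan 0.1 = 5.71°;  2α = 11.42°
n_0 = (+0.8830, +0.4693)
n_1 = (-0.0216, +0.9998)
n_2 = (-0.9330, +0.3598)
n_3 = (-0.8623, -0.5064)
n_4 = (-0.0643, -0.9979)
n_5 = (+0.8771, -0.4803)
  (0,1): δ = 116.75°  ·
  (0,2): δ = 49.08°  ·
  (0,3): δ = 2.44°  ✓
  (0,4): δ = 58.32°  ·
  (0,5): δ = 123.30°  ·
  (1,2): δ = 112.33°  ·
  (1,3): δ = 60.81°  ·
  (1,4): δ = 4.92°  ✓
  (1,5): δ = 60.06°  ·
  (2,3): δ = 128.49°  ·
  (2,4): δ = 72.60°  ·
  (2,5): δ = 7.62°  ✓
  (3,4): δ = 124.11°  ·
  (3,5): δ = 59.13°  ·
  (4,5): δ = 115.02°  ·
antipodal pairs: 3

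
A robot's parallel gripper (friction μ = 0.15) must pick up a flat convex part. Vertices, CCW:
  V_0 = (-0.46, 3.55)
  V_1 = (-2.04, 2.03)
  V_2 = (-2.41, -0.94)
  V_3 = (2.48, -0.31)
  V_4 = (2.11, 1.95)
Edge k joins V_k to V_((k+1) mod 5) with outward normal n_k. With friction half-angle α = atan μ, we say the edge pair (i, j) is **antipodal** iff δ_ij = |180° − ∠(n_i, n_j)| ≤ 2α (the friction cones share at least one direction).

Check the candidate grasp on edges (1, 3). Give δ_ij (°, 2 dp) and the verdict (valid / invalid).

δ = 16.40°, valid

α = atan 0.15 = 8.53°;  2α = 17.06°
edge 1: e_1 = (-0.37, -2.97);  n_1 = (-0.9923, +0.1236)
edge 3: e_3 = (-0.37, +2.26);  n_3 = (+0.9869, +0.1616)
∠(n_1, n_3) = 163.60°
δ = |180° − 163.60°| = 16.40°
16.40° ≤ 2α = 17.06°  →  valid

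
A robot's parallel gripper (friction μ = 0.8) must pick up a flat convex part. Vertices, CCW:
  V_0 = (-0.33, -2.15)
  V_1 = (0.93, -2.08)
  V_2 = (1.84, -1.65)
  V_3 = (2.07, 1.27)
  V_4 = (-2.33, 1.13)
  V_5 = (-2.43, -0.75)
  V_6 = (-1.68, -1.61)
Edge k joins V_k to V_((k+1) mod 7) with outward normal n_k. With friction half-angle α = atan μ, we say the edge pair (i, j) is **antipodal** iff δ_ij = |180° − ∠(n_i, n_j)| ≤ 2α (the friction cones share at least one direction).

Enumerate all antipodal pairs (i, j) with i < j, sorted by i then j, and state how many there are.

α = atan 0.8 = 38.66°;  2α = 77.32°
n_0 = (+0.0555, -0.9985)
n_1 = (+0.4272, -0.9041)
n_2 = (+0.9969, -0.0785)
n_3 = (-0.0318, +0.9995)
n_4 = (-0.9986, +0.0531)
n_5 = (-0.7537, -0.6573)
n_6 = (-0.3714, -0.9285)
  (0,1): δ = 157.89°  ·
  (0,2): δ = 97.68°  ·
  (0,3): δ = 1.36°  ✓
  (0,4): δ = 83.78°  ·
  (0,5): δ = 127.91°  ·
  (0,6): δ = 155.02°  ·
  (1,2): δ = 119.80°  ·
  (1,3): δ = 23.47°  ✓
  (1,4): δ = 61.66°  ✓
  (1,5): δ = 105.80°  ·
  (1,6): δ = 132.91°  ·
  (2,3): δ = 83.67°  ·
  (2,4): δ = 1.46°  ✓
  (2,5): δ = 45.60°  ✓
  (2,6): δ = 72.70°  ✓
  (3,4): δ = 94.87°  ·
  (3,5): δ = 50.73°  ✓
  (3,6): δ = 23.62°  ✓
  (4,5): δ = 135.86°  ·
  (4,6): δ = 108.76°  ·
  (5,6): δ = 152.89°  ·
antipodal pairs: 8

count = 8; pairs: (0,3), (1,3), (1,4), (2,4), (2,5), (2,6), (3,5), (3,6)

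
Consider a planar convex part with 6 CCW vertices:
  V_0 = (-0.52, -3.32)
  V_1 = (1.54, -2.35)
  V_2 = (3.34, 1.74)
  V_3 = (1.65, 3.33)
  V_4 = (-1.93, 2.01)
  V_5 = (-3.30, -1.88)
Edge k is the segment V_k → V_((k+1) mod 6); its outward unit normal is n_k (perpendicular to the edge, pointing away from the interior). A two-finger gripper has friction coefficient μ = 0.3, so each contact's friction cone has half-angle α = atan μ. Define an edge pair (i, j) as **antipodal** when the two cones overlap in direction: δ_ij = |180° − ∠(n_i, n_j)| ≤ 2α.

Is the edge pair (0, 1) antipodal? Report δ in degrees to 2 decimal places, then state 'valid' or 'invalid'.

α = atan 0.3 = 16.70°;  2α = 33.40°
edge 0: e_0 = (+2.06, +0.97);  n_0 = (+0.4260, -0.9047)
edge 1: e_1 = (+1.80, +4.09);  n_1 = (+0.9153, -0.4028)
∠(n_0, n_1) = 41.03°
δ = |180° − 41.03°| = 138.97°
138.97° > 2α = 33.40°  →  invalid

δ = 138.97°, invalid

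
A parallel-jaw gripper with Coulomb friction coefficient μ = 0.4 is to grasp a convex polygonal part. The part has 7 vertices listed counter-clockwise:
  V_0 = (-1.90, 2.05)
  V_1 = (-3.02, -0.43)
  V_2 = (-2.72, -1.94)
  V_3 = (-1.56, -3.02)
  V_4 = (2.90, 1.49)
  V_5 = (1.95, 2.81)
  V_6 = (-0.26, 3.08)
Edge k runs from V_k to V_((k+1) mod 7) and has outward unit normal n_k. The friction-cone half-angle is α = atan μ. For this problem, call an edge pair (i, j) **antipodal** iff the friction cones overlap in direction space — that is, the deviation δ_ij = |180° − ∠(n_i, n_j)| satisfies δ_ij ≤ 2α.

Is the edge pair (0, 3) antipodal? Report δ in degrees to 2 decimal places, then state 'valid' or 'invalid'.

α = atan 0.4 = 21.80°;  2α = 43.60°
edge 0: e_0 = (-1.12, -2.48);  n_0 = (-0.9114, +0.4116)
edge 3: e_3 = (+4.46, +4.51);  n_3 = (+0.7110, -0.7032)
∠(n_0, n_3) = 159.62°
δ = |180° − 159.62°| = 20.38°
20.38° ≤ 2α = 43.60°  →  valid

δ = 20.38°, valid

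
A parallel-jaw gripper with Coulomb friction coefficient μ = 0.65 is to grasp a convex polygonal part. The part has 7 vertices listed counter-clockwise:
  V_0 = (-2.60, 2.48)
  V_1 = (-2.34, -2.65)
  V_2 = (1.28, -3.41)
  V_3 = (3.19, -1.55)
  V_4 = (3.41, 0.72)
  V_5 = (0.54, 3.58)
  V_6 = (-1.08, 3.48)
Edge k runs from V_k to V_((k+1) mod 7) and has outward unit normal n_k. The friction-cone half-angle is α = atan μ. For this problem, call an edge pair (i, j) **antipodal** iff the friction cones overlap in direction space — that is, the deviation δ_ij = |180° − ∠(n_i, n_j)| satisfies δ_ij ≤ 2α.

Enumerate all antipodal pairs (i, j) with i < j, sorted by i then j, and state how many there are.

count = 9; pairs: (0,2), (0,3), (0,4), (1,4), (1,5), (1,6), (2,5), (2,6), (3,6)

α = atan 0.65 = 33.02°;  2α = 66.05°
n_0 = (-0.9987, -0.0506)
n_1 = (-0.2055, -0.9787)
n_2 = (+0.6977, -0.7164)
n_3 = (+0.9953, -0.0965)
n_4 = (+0.7059, +0.7083)
n_5 = (-0.0616, +0.9981)
n_6 = (-0.5496, +0.8354)
  (0,1): δ = 104.76°  ·
  (0,2): δ = 48.66°  ✓
  (0,3): δ = 8.44°  ✓
  (0,4): δ = 42.20°  ✓
  (0,5): δ = 90.63°  ·
  (0,6): δ = 120.44°  ·
  (1,2): δ = 123.90°  ·
  (1,3): δ = 83.68°  ·
  (1,4): δ = 33.04°  ✓
  (1,5): δ = 15.39°  ✓
  (1,6): δ = 45.20°  ✓
  (2,3): δ = 139.78°  ·
  (2,4): δ = 89.14°  ·
  (2,5): δ = 40.71°  ✓
  (2,6): δ = 10.90°  ✓
  (3,4): δ = 129.36°  ·
  (3,5): δ = 80.93°  ·
  (3,6): δ = 51.12°  ✓
  (4,5): δ = 131.57°  ·
  (4,6): δ = 101.76°  ·
  (5,6): δ = 150.19°  ·
antipodal pairs: 9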